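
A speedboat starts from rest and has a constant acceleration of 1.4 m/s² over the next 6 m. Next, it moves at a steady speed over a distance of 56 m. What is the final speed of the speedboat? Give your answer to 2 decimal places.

4.10 m/s

Phase 1 (accelerating): v₀ = 0 m/s, a = 1.4 m/s².
v² = v₀² + 2aΔx = 0² + 2·1.4·6 = 16.8 → v = 4.10 m/s
t = (v − v₀)/a = (4.10 − 0)/1.4 = 2.93 s

Phase 2 (constant speed): v₀ = 4.10 m/s, a = 0 m/s².
Constant speed: t = d/v = 56/4.10 = 13.7 s
Final speed = 4.10 m/s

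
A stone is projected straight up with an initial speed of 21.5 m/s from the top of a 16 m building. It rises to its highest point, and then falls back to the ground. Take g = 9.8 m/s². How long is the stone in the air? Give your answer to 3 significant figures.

5.04 s

Phase 1 (rising): v₀ = 21.5 m/s, a = -9.8 m/s².
v = v₀ + at → t = (0 − 21.5) / -9.8 = 2.19 s
v² = v₀² + 2aΔx → Δx = (0² − 21.5²)/(2·-9.8) = 23.6 m

Phase 2 (falling): v₀ = 0 m/s, a = -9.8 m/s².
Falls 39.6 m from rest: t = √(2·39.6/9.8) = 2.84 s; v = g·t = 27.9 m/s.
Total time = 2.19 + 2.84 = 5.04 s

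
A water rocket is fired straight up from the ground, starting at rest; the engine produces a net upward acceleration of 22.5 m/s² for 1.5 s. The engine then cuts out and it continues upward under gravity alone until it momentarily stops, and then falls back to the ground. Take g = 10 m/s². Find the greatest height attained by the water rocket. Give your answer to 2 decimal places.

82.27 m

Phase 1 (powered ascent): v₀ = 0 m/s, a = 22.5 m/s².
v = v₀ + at = 0 + (22.5)(1.5) = 33.8 m/s
Δx = v₀t + ½at² = 0·1.5 + 0.5·22.5·1.5² = 25.3 m

Phase 2 (coasting upward): v₀ = 33.8 m/s, a = -10 m/s².
v = v₀ + at → t = (0 − 33.8) / -10 = 3.38 s
v² = v₀² + 2aΔx → Δx = (0² − 33.8²)/(2·-10) = 57.0 m
Maximum height = 25.3 + 57.0 = 82.3 m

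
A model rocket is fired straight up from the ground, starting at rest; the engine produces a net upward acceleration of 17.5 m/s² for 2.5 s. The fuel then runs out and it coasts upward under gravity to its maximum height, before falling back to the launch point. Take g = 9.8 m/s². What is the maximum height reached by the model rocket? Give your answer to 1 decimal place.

Phase 1 (powered ascent): v₀ = 0 m/s, a = 17.5 m/s².
v = v₀ + at = 0 + (17.5)(2.5) = 43.8 m/s
Δx = v₀t + ½at² = 0·2.5 + 0.5·17.5·2.5² = 54.7 m

Phase 2 (coasting upward): v₀ = 43.8 m/s, a = -9.8 m/s².
v = v₀ + at → t = (0 − 43.8) / -9.8 = 4.46 s
v² = v₀² + 2aΔx → Δx = (0² − 43.8²)/(2·-9.8) = 97.7 m
Maximum height = 54.7 + 97.7 = 152 m

152.3 m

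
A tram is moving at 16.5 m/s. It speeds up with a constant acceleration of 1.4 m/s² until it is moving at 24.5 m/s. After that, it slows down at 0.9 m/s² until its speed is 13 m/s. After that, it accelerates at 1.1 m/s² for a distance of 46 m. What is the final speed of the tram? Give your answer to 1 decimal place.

16.4 m/s

Phase 1 (accelerating): v₀ = 16.5 m/s, a = 1.4 m/s².
v = v₀ + at → t = (24.5 − 16.5) / 1.4 = 5.71 s
v² = v₀² + 2aΔx → Δx = (24.5² − 16.5²)/(2·1.4) = 117 m

Phase 2 (decelerating): v₀ = 24.5 m/s, a = -0.9 m/s².
v = v₀ + at → t = (13 − 24.5) / -0.9 = 12.8 s
v² = v₀² + 2aΔx → Δx = (13² − 24.5²)/(2·-0.9) = 240 m

Phase 3 (accelerating): v₀ = 13.0 m/s, a = 1.1 m/s².
v² = v₀² + 2aΔx = 13.0² + 2·1.1·46 = 270 → v = 16.4 m/s
t = (v − v₀)/a = (16.4 − 13.0)/1.1 = 3.13 s
Final speed = 16.4 m/s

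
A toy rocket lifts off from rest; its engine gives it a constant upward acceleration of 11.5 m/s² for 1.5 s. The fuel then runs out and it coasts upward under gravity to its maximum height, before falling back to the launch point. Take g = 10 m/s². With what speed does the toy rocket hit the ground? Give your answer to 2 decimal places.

Phase 1 (powered ascent): v₀ = 0 m/s, a = 11.5 m/s².
v = v₀ + at = 0 + (11.5)(1.5) = 17.2 m/s
Δx = v₀t + ½at² = 0·1.5 + 0.5·11.5·1.5² = 12.9 m

Phase 2 (coasting upward): v₀ = 17.2 m/s, a = -10 m/s².
v = v₀ + at → t = (0 − 17.2) / -10 = 1.73 s
v² = v₀² + 2aΔx → Δx = (0² − 17.2²)/(2·-10) = 14.9 m

Phase 3 (free fall): v₀ = 0 m/s, a = -10 m/s².
Falls 27.8 m from rest: t = √(2·27.8/10) = 2.36 s; v = g·t = 23.6 m/s.
Impact speed = 23.6 m/s

23.59 m/s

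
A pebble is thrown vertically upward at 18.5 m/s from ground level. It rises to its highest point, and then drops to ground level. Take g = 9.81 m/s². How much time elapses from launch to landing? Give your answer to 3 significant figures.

Phase 1 (rising): v₀ = 18.5 m/s, a = -9.81 m/s².
v = v₀ + at → t = (0 − 18.5) / -9.81 = 1.89 s
v² = v₀² + 2aΔx → Δx = (0² − 18.5²)/(2·-9.81) = 17.4 m

Phase 2 (falling): v₀ = 0 m/s, a = -9.81 m/s².
Falls 17.4 m from rest: t = √(2·17.4/9.81) = 1.89 s; v = g·t = 18.5 m/s.
Total time = 1.89 + 1.89 = 3.77 s

3.77 s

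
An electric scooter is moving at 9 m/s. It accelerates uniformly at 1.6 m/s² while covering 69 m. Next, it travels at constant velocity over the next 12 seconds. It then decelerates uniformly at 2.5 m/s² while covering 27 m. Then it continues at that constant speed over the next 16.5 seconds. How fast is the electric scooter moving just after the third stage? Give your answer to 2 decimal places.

12.92 m/s

Phase 1 (accelerating): v₀ = 9.00 m/s, a = 1.6 m/s².
v² = v₀² + 2aΔx = 9.00² + 2·1.6·69 = 302 → v = 17.4 m/s
t = (v − v₀)/a = (17.4 − 9.00)/1.6 = 5.23 s

Phase 2 (constant speed): v₀ = 17.4 m/s, a = 0 m/s².
v = v₀ + at = 17.4 + (0)(12) = 17.4 m/s
Δx = v₀t + ½at² = 17.4·12 + 0.5·0·12² = 208 m

Phase 3 (decelerating): v₀ = 17.4 m/s, a = -2.5 m/s².
v² = v₀² + 2aΔx = 17.4² + 2·-2.5·27 = 167 → v = 12.9 m/s
t = (v − v₀)/a = (12.9 − 17.4)/-2.5 = 1.78 s
Speed at end of phase 3 = 12.9 m/s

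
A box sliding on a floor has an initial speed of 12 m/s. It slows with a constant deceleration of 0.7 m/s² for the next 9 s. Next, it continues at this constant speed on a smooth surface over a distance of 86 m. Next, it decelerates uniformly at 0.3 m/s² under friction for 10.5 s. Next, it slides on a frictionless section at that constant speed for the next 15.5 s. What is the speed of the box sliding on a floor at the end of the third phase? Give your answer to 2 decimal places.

2.55 m/s

Phase 1 (decelerating): v₀ = 12.0 m/s, a = -0.7 m/s².
v = v₀ + at = 12.0 + (-0.7)(9) = 5.70 m/s
Δx = v₀t + ½at² = 12.0·9 + 0.5·-0.7·9² = 79.7 m

Phase 2 (constant speed): v₀ = 5.70 m/s, a = 0 m/s².
Constant speed: t = d/v = 86/5.70 = 15.1 s

Phase 3 (decelerating): v₀ = 5.70 m/s, a = -0.3 m/s².
v = v₀ + at = 5.70 + (-0.3)(10.5) = 2.55 m/s
Δx = v₀t + ½at² = 5.70·10.5 + 0.5·-0.3·10.5² = 43.3 m
Speed at end of phase 3 = 2.55 m/s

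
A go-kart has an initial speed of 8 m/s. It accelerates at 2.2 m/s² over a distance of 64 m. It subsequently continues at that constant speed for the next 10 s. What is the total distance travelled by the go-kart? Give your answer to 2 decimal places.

249.90 m

Phase 1 (accelerating): v₀ = 8.00 m/s, a = 2.2 m/s².
v² = v₀² + 2aΔx = 8.00² + 2·2.2·64 = 346 → v = 18.6 m/s
t = (v − v₀)/a = (18.6 − 8.00)/2.2 = 4.81 s

Phase 2 (constant speed): v₀ = 18.6 m/s, a = 0 m/s².
v = v₀ + at = 18.6 + (0)(10) = 18.6 m/s
Δx = v₀t + ½at² = 18.6·10 + 0.5·0·10² = 186 m
Total distance = 64.0 + 186 = 250 m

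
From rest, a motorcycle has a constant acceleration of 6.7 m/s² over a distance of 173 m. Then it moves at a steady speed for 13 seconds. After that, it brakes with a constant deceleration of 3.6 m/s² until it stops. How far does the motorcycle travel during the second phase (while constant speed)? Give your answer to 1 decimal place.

625.9 m

Phase 1 (accelerating): v₀ = 0 m/s, a = 6.7 m/s².
v² = v₀² + 2aΔx = 0² + 2·6.7·173 = 2320 → v = 48.1 m/s
t = (v − v₀)/a = (48.1 − 0)/6.7 = 7.19 s

Phase 2 (constant speed): v₀ = 48.1 m/s, a = 0 m/s².
v = v₀ + at = 48.1 + (0)(13) = 48.1 m/s
Δx = v₀t + ½at² = 48.1·13 + 0.5·0·13² = 626 m
Distance in phase 2 = 626 m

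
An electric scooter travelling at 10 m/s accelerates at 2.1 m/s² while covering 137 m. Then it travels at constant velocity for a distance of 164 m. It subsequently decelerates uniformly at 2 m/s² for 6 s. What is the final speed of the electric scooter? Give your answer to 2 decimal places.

Phase 1 (accelerating): v₀ = 10.0 m/s, a = 2.1 m/s².
v² = v₀² + 2aΔx = 10.0² + 2·2.1·137 = 675 → v = 26.0 m/s
t = (v − v₀)/a = (26.0 − 10.0)/2.1 = 7.61 s

Phase 2 (constant speed): v₀ = 26.0 m/s, a = 0 m/s².
Constant speed: t = d/v = 164/26.0 = 6.31 s

Phase 3 (decelerating): v₀ = 26.0 m/s, a = -2 m/s².
v = v₀ + at = 26.0 + (-2)(6) = 14.0 m/s
Δx = v₀t + ½at² = 26.0·6 + 0.5·-2·6² = 120 m
Final speed = 14.0 m/s

13.99 m/s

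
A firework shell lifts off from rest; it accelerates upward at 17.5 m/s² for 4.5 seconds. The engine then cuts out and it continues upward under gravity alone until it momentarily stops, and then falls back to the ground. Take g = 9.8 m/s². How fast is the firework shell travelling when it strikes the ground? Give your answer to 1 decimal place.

98.4 m/s

Phase 1 (powered ascent): v₀ = 0 m/s, a = 17.5 m/s².
v = v₀ + at = 0 + (17.5)(4.5) = 78.8 m/s
Δx = v₀t + ½at² = 0·4.5 + 0.5·17.5·4.5² = 177 m

Phase 2 (coasting upward): v₀ = 78.8 m/s, a = -9.8 m/s².
v = v₀ + at → t = (0 − 78.8) / -9.8 = 8.04 s
v² = v₀² + 2aΔx → Δx = (0² − 78.8²)/(2·-9.8) = 316 m

Phase 3 (free fall): v₀ = 0 m/s, a = -9.8 m/s².
Falls 494 m from rest: t = √(2·494/9.8) = 10.0 s; v = g·t = 98.4 m/s.
Impact speed = 98.4 m/s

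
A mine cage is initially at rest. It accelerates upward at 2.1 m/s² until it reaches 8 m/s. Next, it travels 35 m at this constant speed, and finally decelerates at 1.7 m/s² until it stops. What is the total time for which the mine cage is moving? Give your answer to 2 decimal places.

12.89 s

Phase 1 (accelerating): v₀ = 0 m/s, a = 2.1 m/s².
v = v₀ + at → t = (8 − 0) / 2.1 = 3.81 s
v² = v₀² + 2aΔx → Δx = (8² − 0²)/(2·2.1) = 15.2 m

Phase 2 (constant speed): v₀ = 8.00 m/s, a = 0 m/s².
Constant speed: t = d/v = 35/8.00 = 4.38 s

Phase 3 (decelerating): v₀ = 8.00 m/s, a = -1.7 m/s².
v = v₀ + at → t = (0 − 8.00) / -1.7 = 4.71 s
v² = v₀² + 2aΔx → Δx = (0² − 8.00²)/(2·-1.7) = 18.8 m
Total time = 3.81 + 4.38 + 4.71 = 12.9 s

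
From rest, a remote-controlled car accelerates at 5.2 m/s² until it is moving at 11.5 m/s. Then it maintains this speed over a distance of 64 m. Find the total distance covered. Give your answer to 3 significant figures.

Phase 1 (accelerating): v₀ = 0 m/s, a = 5.2 m/s².
v = v₀ + at → t = (11.5 − 0) / 5.2 = 2.21 s
v² = v₀² + 2aΔx → Δx = (11.5² − 0²)/(2·5.2) = 12.7 m

Phase 2 (constant speed): v₀ = 11.5 m/s, a = 0 m/s².
Constant speed: t = d/v = 64/11.5 = 5.57 s
Total distance = 12.7 + 64.0 = 76.7 m

76.7 m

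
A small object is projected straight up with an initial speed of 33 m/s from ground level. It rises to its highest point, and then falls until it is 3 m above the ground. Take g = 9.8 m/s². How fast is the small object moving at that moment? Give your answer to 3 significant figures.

32.1 m/s

Phase 1 (rising): v₀ = 33.0 m/s, a = -9.8 m/s².
v = v₀ + at → t = (0 − 33.0) / -9.8 = 3.37 s
v² = v₀² + 2aΔx → Δx = (0² − 33.0²)/(2·-9.8) = 55.6 m

Phase 2 (falling): v₀ = 0 m/s, a = -9.8 m/s².
Falls 52.6 m from rest: t = √(2·52.6/9.8) = 3.28 s; v = g·t = 32.1 m/s.
Final speed = 32.1 m/s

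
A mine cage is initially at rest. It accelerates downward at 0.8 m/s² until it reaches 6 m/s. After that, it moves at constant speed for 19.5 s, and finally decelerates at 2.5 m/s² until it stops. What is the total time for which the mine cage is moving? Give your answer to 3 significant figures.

Phase 1 (accelerating): v₀ = 0 m/s, a = 0.8 m/s².
v = v₀ + at → t = (6 − 0) / 0.8 = 7.50 s
v² = v₀² + 2aΔx → Δx = (6² − 0²)/(2·0.8) = 22.5 m

Phase 2 (constant speed): v₀ = 6.00 m/s, a = 0 m/s².
v = v₀ + at = 6.00 + (0)(19.5) = 6.00 m/s
Δx = v₀t + ½at² = 6.00·19.5 + 0.5·0·19.5² = 117 m

Phase 3 (decelerating): v₀ = 6.00 m/s, a = -2.5 m/s².
v = v₀ + at → t = (0 − 6.00) / -2.5 = 2.40 s
v² = v₀² + 2aΔx → Δx = (0² − 6.00²)/(2·-2.5) = 7.20 m
Total time = 7.50 + 19.5 + 2.40 = 29.4 s

29.4 s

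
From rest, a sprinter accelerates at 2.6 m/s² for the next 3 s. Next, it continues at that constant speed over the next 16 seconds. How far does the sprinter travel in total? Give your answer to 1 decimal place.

Phase 1 (accelerating): v₀ = 0 m/s, a = 2.6 m/s².
v = v₀ + at = 0 + (2.6)(3) = 7.80 m/s
Δx = v₀t + ½at² = 0·3 + 0.5·2.6·3² = 11.7 m

Phase 2 (constant speed): v₀ = 7.80 m/s, a = 0 m/s².
v = v₀ + at = 7.80 + (0)(16) = 7.80 m/s
Δx = v₀t + ½at² = 7.80·16 + 0.5·0·16² = 125 m
Total distance = 11.7 + 125 = 136 m

136.5 m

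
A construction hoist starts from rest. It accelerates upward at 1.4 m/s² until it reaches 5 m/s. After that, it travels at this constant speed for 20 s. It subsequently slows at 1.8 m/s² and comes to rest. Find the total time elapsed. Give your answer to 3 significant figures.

Phase 1 (accelerating): v₀ = 0 m/s, a = 1.4 m/s².
v = v₀ + at → t = (5 − 0) / 1.4 = 3.57 s
v² = v₀² + 2aΔx → Δx = (5² − 0²)/(2·1.4) = 8.93 m

Phase 2 (constant speed): v₀ = 5.00 m/s, a = 0 m/s².
v = v₀ + at = 5.00 + (0)(20) = 5.00 m/s
Δx = v₀t + ½at² = 5.00·20 + 0.5·0·20² = 100 m

Phase 3 (decelerating): v₀ = 5.00 m/s, a = -1.8 m/s².
v = v₀ + at → t = (0 − 5.00) / -1.8 = 2.78 s
v² = v₀² + 2aΔx → Δx = (0² − 5.00²)/(2·-1.8) = 6.94 m
Total time = 3.57 + 20.0 + 2.78 = 26.3 s

26.3 s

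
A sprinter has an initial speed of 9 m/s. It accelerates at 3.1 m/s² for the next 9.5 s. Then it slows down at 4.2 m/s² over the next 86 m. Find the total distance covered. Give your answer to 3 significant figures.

311 m

Phase 1 (accelerating): v₀ = 9.00 m/s, a = 3.1 m/s².
v = v₀ + at = 9.00 + (3.1)(9.5) = 38.5 m/s
Δx = v₀t + ½at² = 9.00·9.5 + 0.5·3.1·9.5² = 225 m

Phase 2 (decelerating): v₀ = 38.5 m/s, a = -4.2 m/s².
v² = v₀² + 2aΔx = 38.5² + 2·-4.2·86 = 756 → v = 27.5 m/s
t = (v − v₀)/a = (27.5 − 38.5)/-4.2 = 2.61 s
Total distance = 225 + 86.0 = 311 m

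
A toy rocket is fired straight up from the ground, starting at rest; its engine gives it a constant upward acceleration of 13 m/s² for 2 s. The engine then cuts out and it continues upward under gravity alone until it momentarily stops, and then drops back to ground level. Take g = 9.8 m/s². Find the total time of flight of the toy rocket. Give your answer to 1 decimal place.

Phase 1 (powered ascent): v₀ = 0 m/s, a = 13 m/s².
v = v₀ + at = 0 + (13)(2) = 26.0 m/s
Δx = v₀t + ½at² = 0·2 + 0.5·13·2² = 26.0 m

Phase 2 (coasting upward): v₀ = 26.0 m/s, a = -9.8 m/s².
v = v₀ + at → t = (0 − 26.0) / -9.8 = 2.65 s
v² = v₀² + 2aΔx → Δx = (0² − 26.0²)/(2·-9.8) = 34.5 m

Phase 3 (free fall): v₀ = 0 m/s, a = -9.8 m/s².
Falls 60.5 m from rest: t = √(2·60.5/9.8) = 3.51 s; v = g·t = 34.4 m/s.
Total time = 2.00 + 2.65 + 3.51 = 8.17 s

8.2 s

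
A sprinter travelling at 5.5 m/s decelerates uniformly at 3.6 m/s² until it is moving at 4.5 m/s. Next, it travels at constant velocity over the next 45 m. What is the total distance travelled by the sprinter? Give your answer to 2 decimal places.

46.39 m

Phase 1 (decelerating): v₀ = 5.50 m/s, a = -3.6 m/s².
v = v₀ + at → t = (4.5 − 5.50) / -3.6 = 0.278 s
v² = v₀² + 2aΔx → Δx = (4.5² − 5.50²)/(2·-3.6) = 1.39 m

Phase 2 (constant speed): v₀ = 4.50 m/s, a = 0 m/s².
Constant speed: t = d/v = 45/4.50 = 10.0 s
Total distance = 1.39 + 45.0 = 46.4 m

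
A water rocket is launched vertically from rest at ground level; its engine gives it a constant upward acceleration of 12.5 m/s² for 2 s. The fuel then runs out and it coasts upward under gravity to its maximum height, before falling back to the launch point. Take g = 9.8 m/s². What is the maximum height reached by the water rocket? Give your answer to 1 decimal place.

56.9 m

Phase 1 (powered ascent): v₀ = 0 m/s, a = 12.5 m/s².
v = v₀ + at = 0 + (12.5)(2) = 25.0 m/s
Δx = v₀t + ½at² = 0·2 + 0.5·12.5·2² = 25.0 m

Phase 2 (coasting upward): v₀ = 25.0 m/s, a = -9.8 m/s².
v = v₀ + at → t = (0 − 25.0) / -9.8 = 2.55 s
v² = v₀² + 2aΔx → Δx = (0² − 25.0²)/(2·-9.8) = 31.9 m
Maximum height = 25.0 + 31.9 = 56.9 m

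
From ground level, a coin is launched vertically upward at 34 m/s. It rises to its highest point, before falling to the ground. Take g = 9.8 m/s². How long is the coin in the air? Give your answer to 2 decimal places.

Phase 1 (rising): v₀ = 34.0 m/s, a = -9.8 m/s².
v = v₀ + at → t = (0 − 34.0) / -9.8 = 3.47 s
v² = v₀² + 2aΔx → Δx = (0² − 34.0²)/(2·-9.8) = 59.0 m

Phase 2 (falling): v₀ = 0 m/s, a = -9.8 m/s².
Falls 59.0 m from rest: t = √(2·59.0/9.8) = 3.47 s; v = g·t = 34.0 m/s.
Total time = 3.47 + 3.47 = 6.94 s

6.94 s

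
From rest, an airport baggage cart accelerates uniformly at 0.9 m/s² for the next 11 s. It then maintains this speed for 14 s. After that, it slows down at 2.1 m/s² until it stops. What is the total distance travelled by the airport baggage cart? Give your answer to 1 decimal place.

216.4 m

Phase 1 (accelerating): v₀ = 0 m/s, a = 0.9 m/s².
v = v₀ + at = 0 + (0.9)(11) = 9.90 m/s
Δx = v₀t + ½at² = 0·11 + 0.5·0.9·11² = 54.5 m

Phase 2 (constant speed): v₀ = 9.90 m/s, a = 0 m/s².
v = v₀ + at = 9.90 + (0)(14) = 9.90 m/s
Δx = v₀t + ½at² = 9.90·14 + 0.5·0·14² = 139 m

Phase 3 (decelerating): v₀ = 9.90 m/s, a = -2.1 m/s².
v = v₀ + at → t = (0 − 9.90) / -2.1 = 4.71 s
v² = v₀² + 2aΔx → Δx = (0² − 9.90²)/(2·-2.1) = 23.3 m
Total distance = 54.5 + 139 + 23.3 = 216 m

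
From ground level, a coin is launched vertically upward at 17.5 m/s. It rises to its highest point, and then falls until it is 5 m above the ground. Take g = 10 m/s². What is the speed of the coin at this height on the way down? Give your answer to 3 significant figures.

14.4 m/s

Phase 1 (rising): v₀ = 17.5 m/s, a = -10 m/s².
v = v₀ + at → t = (0 − 17.5) / -10 = 1.75 s
v² = v₀² + 2aΔx → Δx = (0² − 17.5²)/(2·-10) = 15.3 m

Phase 2 (falling): v₀ = 0 m/s, a = -10 m/s².
Falls 10.3 m from rest: t = √(2·10.3/10) = 1.44 s; v = g·t = 14.4 m/s.
Final speed = 14.4 m/s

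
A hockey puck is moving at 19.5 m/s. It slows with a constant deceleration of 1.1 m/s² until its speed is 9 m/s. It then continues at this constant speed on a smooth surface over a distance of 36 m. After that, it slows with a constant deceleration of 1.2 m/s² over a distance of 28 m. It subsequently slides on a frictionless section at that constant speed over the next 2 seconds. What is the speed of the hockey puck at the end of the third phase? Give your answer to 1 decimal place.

3.7 m/s

Phase 1 (decelerating): v₀ = 19.5 m/s, a = -1.1 m/s².
v = v₀ + at → t = (9 − 19.5) / -1.1 = 9.55 s
v² = v₀² + 2aΔx → Δx = (9² − 19.5²)/(2·-1.1) = 136 m

Phase 2 (constant speed): v₀ = 9.00 m/s, a = 0 m/s².
Constant speed: t = d/v = 36/9.00 = 4.00 s

Phase 3 (decelerating): v₀ = 9.00 m/s, a = -1.2 m/s².
v² = v₀² + 2aΔx = 9.00² + 2·-1.2·28 = 13.8 → v = 3.71 m/s
t = (v − v₀)/a = (3.71 − 9.00)/-1.2 = 4.40 s
Speed at end of phase 3 = 3.71 m/s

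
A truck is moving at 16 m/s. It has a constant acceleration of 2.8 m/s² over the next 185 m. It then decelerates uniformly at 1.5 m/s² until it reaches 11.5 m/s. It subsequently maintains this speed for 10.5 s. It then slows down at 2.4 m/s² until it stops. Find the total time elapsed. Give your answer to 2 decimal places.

38.71 s

Phase 1 (accelerating): v₀ = 16.0 m/s, a = 2.8 m/s².
v² = v₀² + 2aΔx = 16.0² + 2·2.8·185 = 1290 → v = 35.9 m/s
t = (v − v₀)/a = (35.9 − 16.0)/2.8 = 7.12 s

Phase 2 (decelerating): v₀ = 35.9 m/s, a = -1.5 m/s².
v = v₀ + at → t = (11.5 − 35.9) / -1.5 = 16.3 s
v² = v₀² + 2aΔx → Δx = (11.5² − 35.9²)/(2·-1.5) = 387 m

Phase 3 (constant speed): v₀ = 11.5 m/s, a = 0 m/s².
v = v₀ + at = 11.5 + (0)(10.5) = 11.5 m/s
Δx = v₀t + ½at² = 11.5·10.5 + 0.5·0·10.5² = 121 m

Phase 4 (decelerating): v₀ = 11.5 m/s, a = -2.4 m/s².
v = v₀ + at → t = (0 − 11.5) / -2.4 = 4.79 s
v² = v₀² + 2aΔx → Δx = (0² − 11.5²)/(2·-2.4) = 27.6 m
Total time = 7.12 + 16.3 + 10.5 + 4.79 = 38.7 s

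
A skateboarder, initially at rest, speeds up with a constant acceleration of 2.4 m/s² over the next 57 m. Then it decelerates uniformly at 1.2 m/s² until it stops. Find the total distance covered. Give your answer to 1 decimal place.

171.0 m

Phase 1 (accelerating): v₀ = 0 m/s, a = 2.4 m/s².
v² = v₀² + 2aΔx = 0² + 2·2.4·57 = 274 → v = 16.5 m/s
t = (v − v₀)/a = (16.5 − 0)/2.4 = 6.89 s

Phase 2 (decelerating): v₀ = 16.5 m/s, a = -1.2 m/s².
v = v₀ + at → t = (0 − 16.5) / -1.2 = 13.8 s
v² = v₀² + 2aΔx → Δx = (0² − 16.5²)/(2·-1.2) = 114 m
Total distance = 57.0 + 114 = 171 m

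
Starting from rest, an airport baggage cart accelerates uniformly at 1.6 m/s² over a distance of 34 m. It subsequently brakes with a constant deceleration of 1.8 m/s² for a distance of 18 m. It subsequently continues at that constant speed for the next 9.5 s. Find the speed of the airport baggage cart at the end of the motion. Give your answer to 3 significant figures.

Phase 1 (accelerating): v₀ = 0 m/s, a = 1.6 m/s².
v² = v₀² + 2aΔx = 0² + 2·1.6·34 = 109 → v = 10.4 m/s
t = (v − v₀)/a = (10.4 − 0)/1.6 = 6.52 s

Phase 2 (decelerating): v₀ = 10.4 m/s, a = -1.8 m/s².
v² = v₀² + 2aΔx = 10.4² + 2·-1.8·18 = 44.0 → v = 6.63 m/s
t = (v − v₀)/a = (6.63 − 10.4)/-1.8 = 2.11 s

Phase 3 (constant speed): v₀ = 6.63 m/s, a = 0 m/s².
v = v₀ + at = 6.63 + (0)(9.5) = 6.63 m/s
Δx = v₀t + ½at² = 6.63·9.5 + 0.5·0·9.5² = 63.0 m
Final speed = 6.63 m/s

6.63 m/s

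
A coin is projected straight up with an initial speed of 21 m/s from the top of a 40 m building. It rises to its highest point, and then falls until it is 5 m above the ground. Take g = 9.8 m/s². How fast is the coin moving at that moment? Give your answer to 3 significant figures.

33.6 m/s

Phase 1 (rising): v₀ = 21.0 m/s, a = -9.8 m/s².
v = v₀ + at → t = (0 − 21.0) / -9.8 = 2.14 s
v² = v₀² + 2aΔx → Δx = (0² − 21.0²)/(2·-9.8) = 22.5 m

Phase 2 (falling): v₀ = 0 m/s, a = -9.8 m/s².
Falls 57.5 m from rest: t = √(2·57.5/9.8) = 3.43 s; v = g·t = 33.6 m/s.
Final speed = 33.6 m/s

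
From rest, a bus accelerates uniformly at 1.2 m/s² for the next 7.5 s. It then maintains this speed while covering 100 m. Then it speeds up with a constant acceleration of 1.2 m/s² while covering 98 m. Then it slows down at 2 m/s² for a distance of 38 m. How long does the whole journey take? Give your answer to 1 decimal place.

Phase 1 (accelerating): v₀ = 0 m/s, a = 1.2 m/s².
v = v₀ + at = 0 + (1.2)(7.5) = 9.00 m/s
Δx = v₀t + ½at² = 0·7.5 + 0.5·1.2·7.5² = 33.8 m

Phase 2 (constant speed): v₀ = 9.00 m/s, a = 0 m/s².
Constant speed: t = d/v = 100/9.00 = 11.1 s

Phase 3 (accelerating): v₀ = 9.00 m/s, a = 1.2 m/s².
v² = v₀² + 2aΔx = 9.00² + 2·1.2·98 = 316 → v = 17.8 m/s
t = (v − v₀)/a = (17.8 − 9.00)/1.2 = 7.32 s

Phase 4 (decelerating): v₀ = 17.8 m/s, a = -2 m/s².
v² = v₀² + 2aΔx = 17.8² + 2·-2·38 = 164 → v = 12.8 m/s
t = (v − v₀)/a = (12.8 − 17.8)/-2 = 2.48 s
Total time = 7.50 + 11.1 + 7.32 + 2.48 = 28.4 s

28.4 s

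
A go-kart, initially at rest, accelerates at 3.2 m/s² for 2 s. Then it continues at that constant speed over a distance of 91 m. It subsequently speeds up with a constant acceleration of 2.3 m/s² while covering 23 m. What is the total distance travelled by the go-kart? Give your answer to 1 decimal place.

Phase 1 (accelerating): v₀ = 0 m/s, a = 3.2 m/s².
v = v₀ + at = 0 + (3.2)(2) = 6.40 m/s
Δx = v₀t + ½at² = 0·2 + 0.5·3.2·2² = 6.40 m

Phase 2 (constant speed): v₀ = 6.40 m/s, a = 0 m/s².
Constant speed: t = d/v = 91/6.40 = 14.2 s

Phase 3 (accelerating): v₀ = 6.40 m/s, a = 2.3 m/s².
v² = v₀² + 2aΔx = 6.40² + 2·2.3·23 = 147 → v = 12.1 m/s
t = (v − v₀)/a = (12.1 − 6.40)/2.3 = 2.48 s
Total distance = 6.40 + 91.0 + 23.0 = 120 m

120.4 m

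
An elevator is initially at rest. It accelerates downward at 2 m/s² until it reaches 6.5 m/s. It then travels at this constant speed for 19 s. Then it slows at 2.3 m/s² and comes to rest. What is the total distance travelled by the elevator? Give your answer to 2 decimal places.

143.25 m

Phase 1 (accelerating): v₀ = 0 m/s, a = 2 m/s².
v = v₀ + at → t = (6.5 − 0) / 2 = 3.25 s
v² = v₀² + 2aΔx → Δx = (6.5² − 0²)/(2·2) = 10.6 m

Phase 2 (constant speed): v₀ = 6.50 m/s, a = 0 m/s².
v = v₀ + at = 6.50 + (0)(19) = 6.50 m/s
Δx = v₀t + ½at² = 6.50·19 + 0.5·0·19² = 124 m

Phase 3 (decelerating): v₀ = 6.50 m/s, a = -2.3 m/s².
v = v₀ + at → t = (0 − 6.50) / -2.3 = 2.83 s
v² = v₀² + 2aΔx → Δx = (0² − 6.50²)/(2·-2.3) = 9.18 m
Total distance = 10.6 + 124 + 9.18 = 143 m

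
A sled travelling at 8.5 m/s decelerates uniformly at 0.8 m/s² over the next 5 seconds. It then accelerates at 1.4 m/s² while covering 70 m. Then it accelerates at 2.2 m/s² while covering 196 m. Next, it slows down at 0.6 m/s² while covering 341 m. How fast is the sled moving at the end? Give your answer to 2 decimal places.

25.87 m/s

Phase 1 (decelerating): v₀ = 8.50 m/s, a = -0.8 m/s².
v = v₀ + at = 8.50 + (-0.8)(5) = 4.50 m/s
Δx = v₀t + ½at² = 8.50·5 + 0.5·-0.8·5² = 32.5 m

Phase 2 (accelerating): v₀ = 4.50 m/s, a = 1.4 m/s².
v² = v₀² + 2aΔx = 4.50² + 2·1.4·70 = 216 → v = 14.7 m/s
t = (v − v₀)/a = (14.7 − 4.50)/1.4 = 7.29 s

Phase 3 (accelerating): v₀ = 14.7 m/s, a = 2.2 m/s².
v² = v₀² + 2aΔx = 14.7² + 2·2.2·196 = 1080 → v = 32.8 m/s
t = (v − v₀)/a = (32.8 − 14.7)/2.2 = 8.24 s

Phase 4 (decelerating): v₀ = 32.8 m/s, a = -0.6 m/s².
v² = v₀² + 2aΔx = 32.8² + 2·-0.6·341 = 669 → v = 25.9 m/s
t = (v − v₀)/a = (25.9 − 32.8)/-0.6 = 11.6 s
Final speed = 25.9 m/s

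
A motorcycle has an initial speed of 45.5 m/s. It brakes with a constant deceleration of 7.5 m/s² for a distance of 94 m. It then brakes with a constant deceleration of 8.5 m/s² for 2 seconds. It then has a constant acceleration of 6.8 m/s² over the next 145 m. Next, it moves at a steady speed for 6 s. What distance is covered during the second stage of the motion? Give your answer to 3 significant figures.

34.4 m

Phase 1 (decelerating): v₀ = 45.5 m/s, a = -7.5 m/s².
v² = v₀² + 2aΔx = 45.5² + 2·-7.5·94 = 660 → v = 25.7 m/s
t = (v − v₀)/a = (25.7 − 45.5)/-7.5 = 2.64 s

Phase 2 (decelerating): v₀ = 25.7 m/s, a = -8.5 m/s².
v = v₀ + at = 25.7 + (-8.5)(2) = 8.70 m/s
Δx = v₀t + ½at² = 25.7·2 + 0.5·-8.5·2² = 34.4 m
Distance in phase 2 = 34.4 m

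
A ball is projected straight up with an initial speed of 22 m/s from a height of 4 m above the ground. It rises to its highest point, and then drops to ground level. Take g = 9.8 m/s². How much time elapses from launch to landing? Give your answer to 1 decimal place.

Phase 1 (rising): v₀ = 22.0 m/s, a = -9.8 m/s².
v = v₀ + at → t = (0 − 22.0) / -9.8 = 2.24 s
v² = v₀² + 2aΔx → Δx = (0² − 22.0²)/(2·-9.8) = 24.7 m

Phase 2 (falling): v₀ = 0 m/s, a = -9.8 m/s².
Falls 28.7 m from rest: t = √(2·28.7/9.8) = 2.42 s; v = g·t = 23.7 m/s.
Total time = 2.24 + 2.42 = 4.66 s

4.7 s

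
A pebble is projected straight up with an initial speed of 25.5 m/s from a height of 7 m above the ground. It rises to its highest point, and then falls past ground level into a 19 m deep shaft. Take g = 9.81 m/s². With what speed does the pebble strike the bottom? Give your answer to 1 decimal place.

34.1 m/s

Phase 1 (rising): v₀ = 25.5 m/s, a = -9.81 m/s².
v = v₀ + at → t = (0 − 25.5) / -9.81 = 2.60 s
v² = v₀² + 2aΔx → Δx = (0² − 25.5²)/(2·-9.81) = 33.1 m

Phase 2 (falling): v₀ = 0 m/s, a = -9.81 m/s².
Falls 59.1 m from rest: t = √(2·59.1/9.81) = 3.47 s; v = g·t = 34.1 m/s.
Final speed = 34.1 m/s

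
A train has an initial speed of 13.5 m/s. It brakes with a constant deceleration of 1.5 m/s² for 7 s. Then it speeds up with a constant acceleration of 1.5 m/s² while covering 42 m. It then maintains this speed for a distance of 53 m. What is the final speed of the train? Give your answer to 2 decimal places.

Phase 1 (decelerating): v₀ = 13.5 m/s, a = -1.5 m/s².
v = v₀ + at = 13.5 + (-1.5)(7) = 3.00 m/s
Δx = v₀t + ½at² = 13.5·7 + 0.5·-1.5·7² = 57.8 m

Phase 2 (accelerating): v₀ = 3.00 m/s, a = 1.5 m/s².
v² = v₀² + 2aΔx = 3.00² + 2·1.5·42 = 135 → v = 11.6 m/s
t = (v − v₀)/a = (11.6 − 3.00)/1.5 = 5.75 s

Phase 3 (constant speed): v₀ = 11.6 m/s, a = 0 m/s².
Constant speed: t = d/v = 53/11.6 = 4.56 s
Final speed = 11.6 m/s

11.62 m/s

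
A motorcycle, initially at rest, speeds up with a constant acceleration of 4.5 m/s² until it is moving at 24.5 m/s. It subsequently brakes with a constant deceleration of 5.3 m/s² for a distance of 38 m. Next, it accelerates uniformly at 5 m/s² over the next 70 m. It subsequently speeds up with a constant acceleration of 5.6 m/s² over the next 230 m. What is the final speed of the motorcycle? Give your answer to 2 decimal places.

58.94 m/s

Phase 1 (accelerating): v₀ = 0 m/s, a = 4.5 m/s².
v = v₀ + at → t = (24.5 − 0) / 4.5 = 5.44 s
v² = v₀² + 2aΔx → Δx = (24.5² − 0²)/(2·4.5) = 66.7 m

Phase 2 (decelerating): v₀ = 24.5 m/s, a = -5.3 m/s².
v² = v₀² + 2aΔx = 24.5² + 2·-5.3·38 = 197 → v = 14.1 m/s
t = (v − v₀)/a = (14.1 − 24.5)/-5.3 = 1.97 s

Phase 3 (accelerating): v₀ = 14.1 m/s, a = 5 m/s².
v² = v₀² + 2aΔx = 14.1² + 2·5·70 = 897 → v = 30.0 m/s
t = (v − v₀)/a = (30.0 − 14.1)/5 = 3.18 s

Phase 4 (accelerating): v₀ = 30.0 m/s, a = 5.6 m/s².
v² = v₀² + 2aΔx = 30.0² + 2·5.6·230 = 3470 → v = 58.9 m/s
t = (v − v₀)/a = (58.9 − 30.0)/5.6 = 5.17 s
Final speed = 58.9 m/s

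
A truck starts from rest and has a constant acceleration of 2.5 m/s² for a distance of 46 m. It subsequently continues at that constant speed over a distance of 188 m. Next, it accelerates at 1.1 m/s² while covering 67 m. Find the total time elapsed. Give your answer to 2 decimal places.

Phase 1 (accelerating): v₀ = 0 m/s, a = 2.5 m/s².
v² = v₀² + 2aΔx = 0² + 2·2.5·46 = 230 → v = 15.2 m/s
t = (v − v₀)/a = (15.2 − 0)/2.5 = 6.07 s

Phase 2 (constant speed): v₀ = 15.2 m/s, a = 0 m/s².
Constant speed: t = d/v = 188/15.2 = 12.4 s

Phase 3 (accelerating): v₀ = 15.2 m/s, a = 1.1 m/s².
v² = v₀² + 2aΔx = 15.2² + 2·1.1·67 = 377 → v = 19.4 m/s
t = (v − v₀)/a = (19.4 − 15.2)/1.1 = 3.87 s
Total time = 6.07 + 12.4 + 3.87 = 22.3 s

22.34 s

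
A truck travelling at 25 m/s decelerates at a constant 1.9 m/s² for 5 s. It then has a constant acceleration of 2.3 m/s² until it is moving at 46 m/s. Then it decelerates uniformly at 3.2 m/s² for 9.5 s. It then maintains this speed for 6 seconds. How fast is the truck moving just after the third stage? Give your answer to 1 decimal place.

Phase 1 (decelerating): v₀ = 25.0 m/s, a = -1.9 m/s².
v = v₀ + at = 25.0 + (-1.9)(5) = 15.5 m/s
Δx = v₀t + ½at² = 25.0·5 + 0.5·-1.9·5² = 101 m

Phase 2 (accelerating): v₀ = 15.5 m/s, a = 2.3 m/s².
v = v₀ + at → t = (46 − 15.5) / 2.3 = 13.3 s
v² = v₀² + 2aΔx → Δx = (46² − 15.5²)/(2·2.3) = 408 m

Phase 3 (decelerating): v₀ = 46.0 m/s, a = -3.2 m/s².
v = v₀ + at = 46.0 + (-3.2)(9.5) = 15.6 m/s
Δx = v₀t + ½at² = 46.0·9.5 + 0.5·-3.2·9.5² = 293 m
Speed at end of phase 3 = 15.6 m/s

15.6 m/s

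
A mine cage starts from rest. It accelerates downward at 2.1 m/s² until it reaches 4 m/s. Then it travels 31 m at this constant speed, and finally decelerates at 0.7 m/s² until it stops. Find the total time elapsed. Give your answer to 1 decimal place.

15.4 s

Phase 1 (accelerating): v₀ = 0 m/s, a = 2.1 m/s².
v = v₀ + at → t = (4 − 0) / 2.1 = 1.90 s
v² = v₀² + 2aΔx → Δx = (4² − 0²)/(2·2.1) = 3.81 m

Phase 2 (constant speed): v₀ = 4.00 m/s, a = 0 m/s².
Constant speed: t = d/v = 31/4.00 = 7.75 s

Phase 3 (decelerating): v₀ = 4.00 m/s, a = -0.7 m/s².
v = v₀ + at → t = (0 − 4.00) / -0.7 = 5.71 s
v² = v₀² + 2aΔx → Δx = (0² − 4.00²)/(2·-0.7) = 11.4 m
Total time = 1.90 + 7.75 + 5.71 = 15.4 s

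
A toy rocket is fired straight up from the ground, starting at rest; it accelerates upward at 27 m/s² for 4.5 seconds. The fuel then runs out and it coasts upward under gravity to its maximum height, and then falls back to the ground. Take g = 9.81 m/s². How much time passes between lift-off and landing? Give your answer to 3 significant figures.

Phase 1 (powered ascent): v₀ = 0 m/s, a = 27 m/s².
v = v₀ + at = 0 + (27)(4.5) = 122 m/s
Δx = v₀t + ½at² = 0·4.5 + 0.5·27·4.5² = 273 m

Phase 2 (coasting upward): v₀ = 122 m/s, a = -9.81 m/s².
v = v₀ + at → t = (0 − 122) / -9.81 = 12.4 s
v² = v₀² + 2aΔx → Δx = (0² − 122²)/(2·-9.81) = 752 m

Phase 3 (free fall): v₀ = 0 m/s, a = -9.81 m/s².
Falls 1030 m from rest: t = √(2·1030/9.81) = 14.5 s; v = g·t = 142 m/s.
Total time = 4.50 + 12.4 + 14.5 = 31.3 s

31.3 s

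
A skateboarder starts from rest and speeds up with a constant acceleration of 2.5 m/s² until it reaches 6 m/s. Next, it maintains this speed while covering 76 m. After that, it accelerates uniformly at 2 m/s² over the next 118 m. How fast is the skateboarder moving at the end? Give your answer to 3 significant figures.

Phase 1 (accelerating): v₀ = 0 m/s, a = 2.5 m/s².
v = v₀ + at → t = (6 − 0) / 2.5 = 2.40 s
v² = v₀² + 2aΔx → Δx = (6² − 0²)/(2·2.5) = 7.20 m

Phase 2 (constant speed): v₀ = 6.00 m/s, a = 0 m/s².
Constant speed: t = d/v = 76/6.00 = 12.7 s

Phase 3 (accelerating): v₀ = 6.00 m/s, a = 2 m/s².
v² = v₀² + 2aΔx = 6.00² + 2·2·118 = 508 → v = 22.5 m/s
t = (v − v₀)/a = (22.5 − 6.00)/2 = 8.27 s
Final speed = 22.5 m/s

22.5 m/s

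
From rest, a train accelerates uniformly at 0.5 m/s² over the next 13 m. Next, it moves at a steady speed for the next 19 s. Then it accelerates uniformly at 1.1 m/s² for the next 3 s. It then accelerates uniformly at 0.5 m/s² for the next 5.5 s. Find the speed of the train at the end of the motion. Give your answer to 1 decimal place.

9.7 m/s

Phase 1 (accelerating): v₀ = 0 m/s, a = 0.5 m/s².
v² = v₀² + 2aΔx = 0² + 2·0.5·13 = 13.0 → v = 3.61 m/s
t = (v − v₀)/a = (3.61 − 0)/0.5 = 7.21 s

Phase 2 (constant speed): v₀ = 3.61 m/s, a = 0 m/s².
v = v₀ + at = 3.61 + (0)(19) = 3.61 m/s
Δx = v₀t + ½at² = 3.61·19 + 0.5·0·19² = 68.5 m

Phase 3 (accelerating): v₀ = 3.61 m/s, a = 1.1 m/s².
v = v₀ + at = 3.61 + (1.1)(3) = 6.91 m/s
Δx = v₀t + ½at² = 3.61·3 + 0.5·1.1·3² = 15.8 m

Phase 4 (accelerating): v₀ = 6.91 m/s, a = 0.5 m/s².
v = v₀ + at = 6.91 + (0.5)(5.5) = 9.66 m/s
Δx = v₀t + ½at² = 6.91·5.5 + 0.5·0.5·5.5² = 45.5 m
Final speed = 9.66 m/s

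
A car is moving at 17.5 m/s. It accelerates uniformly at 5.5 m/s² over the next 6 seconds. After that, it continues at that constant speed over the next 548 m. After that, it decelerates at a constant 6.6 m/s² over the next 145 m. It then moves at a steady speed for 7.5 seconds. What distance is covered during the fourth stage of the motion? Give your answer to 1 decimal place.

Phase 1 (accelerating): v₀ = 17.5 m/s, a = 5.5 m/s².
v = v₀ + at = 17.5 + (5.5)(6) = 50.5 m/s
Δx = v₀t + ½at² = 17.5·6 + 0.5·5.5·6² = 204 m

Phase 2 (constant speed): v₀ = 50.5 m/s, a = 0 m/s².
Constant speed: t = d/v = 548/50.5 = 10.9 s

Phase 3 (decelerating): v₀ = 50.5 m/s, a = -6.6 m/s².
v² = v₀² + 2aΔx = 50.5² + 2·-6.6·145 = 636 → v = 25.2 m/s
t = (v − v₀)/a = (25.2 − 50.5)/-6.6 = 3.83 s

Phase 4 (constant speed): v₀ = 25.2 m/s, a = 0 m/s².
v = v₀ + at = 25.2 + (0)(7.5) = 25.2 m/s
Δx = v₀t + ½at² = 25.2·7.5 + 0.5·0·7.5² = 189 m
Distance in phase 4 = 189 m

189.2 m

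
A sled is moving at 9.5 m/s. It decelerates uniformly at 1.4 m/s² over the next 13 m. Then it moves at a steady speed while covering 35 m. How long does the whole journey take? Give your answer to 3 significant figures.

Phase 1 (decelerating): v₀ = 9.50 m/s, a = -1.4 m/s².
v² = v₀² + 2aΔx = 9.50² + 2·-1.4·13 = 53.9 → v = 7.34 m/s
t = (v − v₀)/a = (7.34 − 9.50)/-1.4 = 1.54 s

Phase 2 (constant speed): v₀ = 7.34 m/s, a = 0 m/s².
Constant speed: t = d/v = 35/7.34 = 4.77 s
Total time = 1.54 + 4.77 = 6.31 s

6.31 s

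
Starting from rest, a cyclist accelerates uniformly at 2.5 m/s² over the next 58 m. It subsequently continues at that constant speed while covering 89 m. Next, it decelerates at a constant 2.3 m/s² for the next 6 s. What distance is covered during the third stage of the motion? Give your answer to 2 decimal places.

Phase 1 (accelerating): v₀ = 0 m/s, a = 2.5 m/s².
v² = v₀² + 2aΔx = 0² + 2·2.5·58 = 290 → v = 17.0 m/s
t = (v − v₀)/a = (17.0 − 0)/2.5 = 6.81 s

Phase 2 (constant speed): v₀ = 17.0 m/s, a = 0 m/s².
Constant speed: t = d/v = 89/17.0 = 5.23 s

Phase 3 (decelerating): v₀ = 17.0 m/s, a = -2.3 m/s².
v = v₀ + at = 17.0 + (-2.3)(6) = 3.23 m/s
Δx = v₀t + ½at² = 17.0·6 + 0.5·-2.3·6² = 60.8 m
Distance in phase 3 = 60.8 m

60.78 m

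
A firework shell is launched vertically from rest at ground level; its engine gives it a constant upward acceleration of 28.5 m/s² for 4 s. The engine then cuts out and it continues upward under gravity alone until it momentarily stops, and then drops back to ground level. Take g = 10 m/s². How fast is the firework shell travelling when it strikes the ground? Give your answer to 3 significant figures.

Phase 1 (powered ascent): v₀ = 0 m/s, a = 28.5 m/s².
v = v₀ + at = 0 + (28.5)(4) = 114 m/s
Δx = v₀t + ½at² = 0·4 + 0.5·28.5·4² = 228 m

Phase 2 (coasting upward): v₀ = 114 m/s, a = -10 m/s².
v = v₀ + at → t = (0 − 114) / -10 = 11.4 s
v² = v₀² + 2aΔx → Δx = (0² − 114²)/(2·-10) = 650 m

Phase 3 (free fall): v₀ = 0 m/s, a = -10 m/s².
Falls 878 m from rest: t = √(2·878/10) = 13.2 s; v = g·t = 132 m/s.
Impact speed = 132 m/s

132 m/s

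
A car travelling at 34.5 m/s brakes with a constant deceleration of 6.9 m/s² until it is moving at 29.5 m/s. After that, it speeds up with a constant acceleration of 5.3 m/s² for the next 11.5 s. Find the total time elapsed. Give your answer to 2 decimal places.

Phase 1 (decelerating): v₀ = 34.5 m/s, a = -6.9 m/s².
v = v₀ + at → t = (29.5 − 34.5) / -6.9 = 0.725 s
v² = v₀² + 2aΔx → Δx = (29.5² − 34.5²)/(2·-6.9) = 23.2 m

Phase 2 (accelerating): v₀ = 29.5 m/s, a = 5.3 m/s².
v = v₀ + at = 29.5 + (5.3)(11.5) = 90.4 m/s
Δx = v₀t + ½at² = 29.5·11.5 + 0.5·5.3·11.5² = 690 m
Total time = 0.725 + 11.5 = 12.2 s

12.22 s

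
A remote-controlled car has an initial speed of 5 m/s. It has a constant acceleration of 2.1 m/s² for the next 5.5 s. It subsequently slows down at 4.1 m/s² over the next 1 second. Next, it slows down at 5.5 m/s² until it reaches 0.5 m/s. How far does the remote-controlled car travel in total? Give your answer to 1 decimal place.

87.8 m

Phase 1 (accelerating): v₀ = 5.00 m/s, a = 2.1 m/s².
v = v₀ + at = 5.00 + (2.1)(5.5) = 16.6 m/s
Δx = v₀t + ½at² = 5.00·5.5 + 0.5·2.1·5.5² = 59.3 m

Phase 2 (decelerating): v₀ = 16.6 m/s, a = -4.1 m/s².
v = v₀ + at = 16.6 + (-4.1)(1) = 12.5 m/s
Δx = v₀t + ½at² = 16.6·1 + 0.5·-4.1·1² = 14.5 m

Phase 3 (decelerating): v₀ = 12.5 m/s, a = -5.5 m/s².
v = v₀ + at → t = (0.5 − 12.5) / -5.5 = 2.17 s
v² = v₀² + 2aΔx → Δx = (0.5² − 12.5²)/(2·-5.5) = 14.1 m
Total distance = 59.3 + 14.5 + 14.1 = 87.8 m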